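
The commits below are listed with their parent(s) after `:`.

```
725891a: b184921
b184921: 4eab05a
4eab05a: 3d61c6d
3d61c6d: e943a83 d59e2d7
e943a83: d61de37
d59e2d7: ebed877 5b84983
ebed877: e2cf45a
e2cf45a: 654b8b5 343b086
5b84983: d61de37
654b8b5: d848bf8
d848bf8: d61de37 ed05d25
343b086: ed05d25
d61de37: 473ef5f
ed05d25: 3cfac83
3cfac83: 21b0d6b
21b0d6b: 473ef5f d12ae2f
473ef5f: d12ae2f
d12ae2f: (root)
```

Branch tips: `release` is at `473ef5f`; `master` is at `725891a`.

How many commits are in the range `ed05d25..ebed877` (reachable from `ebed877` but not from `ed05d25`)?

6

Reachable from ebed877: {21b0d6b, 343b086, 3cfac83, 473ef5f, 654b8b5, d12ae2f, d61de37, d848bf8, e2cf45a, ebed877, ed05d25}.
Reachable from ed05d25: {21b0d6b, 3cfac83, 473ef5f, d12ae2f, ed05d25}.
In ebed877's history but not ed05d25's: {343b086, 654b8b5, d61de37, d848bf8, e2cf45a, ebed877} — 6 commits.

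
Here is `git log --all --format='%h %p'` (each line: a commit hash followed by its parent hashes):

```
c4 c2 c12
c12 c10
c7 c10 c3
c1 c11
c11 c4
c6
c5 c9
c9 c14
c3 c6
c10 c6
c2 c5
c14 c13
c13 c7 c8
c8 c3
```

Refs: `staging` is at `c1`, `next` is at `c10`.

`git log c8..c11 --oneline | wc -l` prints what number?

10

Reachable from c11: {c10, c11, c12, c13, c14, c2, c3, c4, c5, c6, c7, c8, c9}.
Reachable from c8: {c3, c6, c8}.
In c11's history but not c8's: {c10, c11, c12, c13, c14, c2, c4, c5, c7, c9} — 10 commits.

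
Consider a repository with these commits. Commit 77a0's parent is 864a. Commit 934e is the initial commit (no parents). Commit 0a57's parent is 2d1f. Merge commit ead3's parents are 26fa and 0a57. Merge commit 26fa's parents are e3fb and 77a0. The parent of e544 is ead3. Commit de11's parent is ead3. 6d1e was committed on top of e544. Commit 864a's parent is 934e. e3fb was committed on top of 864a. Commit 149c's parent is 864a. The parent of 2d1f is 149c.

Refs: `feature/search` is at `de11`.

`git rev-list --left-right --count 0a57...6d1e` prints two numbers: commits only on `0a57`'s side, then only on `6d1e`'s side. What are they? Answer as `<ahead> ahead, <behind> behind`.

0 ahead, 6 behind

Reachable from 0a57: {0a57, 149c, 2d1f, 864a, 934e}.
Reachable from 6d1e: {0a57, 149c, 26fa, 2d1f, 6d1e, 77a0, 864a, 934e, e3fb, e544, ead3}.
Only in 0a57's history (ahead): {} — 0.
Only in 6d1e's history (behind): {26fa, 6d1e, 77a0, e3fb, e544, ead3} — 6.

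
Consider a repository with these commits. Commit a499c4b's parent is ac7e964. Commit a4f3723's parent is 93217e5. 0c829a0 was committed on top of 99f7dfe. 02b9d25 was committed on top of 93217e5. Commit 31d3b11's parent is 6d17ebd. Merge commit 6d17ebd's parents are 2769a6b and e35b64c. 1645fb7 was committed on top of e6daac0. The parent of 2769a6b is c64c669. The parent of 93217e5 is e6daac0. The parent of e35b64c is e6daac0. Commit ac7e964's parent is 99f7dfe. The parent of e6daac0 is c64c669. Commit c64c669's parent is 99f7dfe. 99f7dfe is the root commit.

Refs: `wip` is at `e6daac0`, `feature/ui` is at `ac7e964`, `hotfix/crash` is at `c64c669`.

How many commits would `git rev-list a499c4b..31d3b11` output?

Reachable from 31d3b11: {2769a6b, 31d3b11, 6d17ebd, 99f7dfe, c64c669, e35b64c, e6daac0}.
Reachable from a499c4b: {99f7dfe, a499c4b, ac7e964}.
In 31d3b11's history but not a499c4b's: {2769a6b, 31d3b11, 6d17ebd, c64c669, e35b64c, e6daac0} — 6 commits.

6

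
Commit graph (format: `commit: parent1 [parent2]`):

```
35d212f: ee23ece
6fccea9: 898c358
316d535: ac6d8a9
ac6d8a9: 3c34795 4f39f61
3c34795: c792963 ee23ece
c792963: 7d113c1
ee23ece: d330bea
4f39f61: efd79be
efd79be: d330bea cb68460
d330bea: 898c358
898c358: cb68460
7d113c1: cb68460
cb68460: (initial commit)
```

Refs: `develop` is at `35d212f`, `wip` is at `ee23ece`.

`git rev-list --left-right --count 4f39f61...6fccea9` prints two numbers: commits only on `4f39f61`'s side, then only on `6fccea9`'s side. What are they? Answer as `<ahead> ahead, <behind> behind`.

Reachable from 4f39f61: {4f39f61, 898c358, cb68460, d330bea, efd79be}.
Reachable from 6fccea9: {6fccea9, 898c358, cb68460}.
Only in 4f39f61's history (ahead): {4f39f61, d330bea, efd79be} — 3.
Only in 6fccea9's history (behind): {6fccea9} — 1.

3 ahead, 1 behind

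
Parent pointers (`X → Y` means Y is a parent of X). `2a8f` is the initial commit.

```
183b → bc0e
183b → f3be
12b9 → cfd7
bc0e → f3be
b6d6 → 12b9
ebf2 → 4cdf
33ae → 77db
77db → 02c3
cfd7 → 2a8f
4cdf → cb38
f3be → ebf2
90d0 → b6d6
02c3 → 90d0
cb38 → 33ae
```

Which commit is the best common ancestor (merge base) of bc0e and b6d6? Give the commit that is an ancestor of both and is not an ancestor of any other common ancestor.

Ancestors of bc0e: {02c3, 12b9, 2a8f, 33ae, 4cdf, 77db, 90d0, b6d6, bc0e, cb38, cfd7, ebf2, f3be}.
Ancestors of b6d6: {12b9, 2a8f, b6d6, cfd7}.
Common ancestors: {12b9, 2a8f, b6d6, cfd7}.
Among these, b6d6 is not an ancestor of any other common ancestor — it is the merge base.

b6d6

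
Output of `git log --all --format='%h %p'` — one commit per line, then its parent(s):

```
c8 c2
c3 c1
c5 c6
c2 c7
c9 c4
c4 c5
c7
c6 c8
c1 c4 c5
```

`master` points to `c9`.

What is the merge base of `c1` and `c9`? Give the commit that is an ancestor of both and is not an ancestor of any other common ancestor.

Ancestors of c1: {c1, c2, c4, c5, c6, c7, c8}.
Ancestors of c9: {c2, c4, c5, c6, c7, c8, c9}.
Common ancestors: {c2, c4, c5, c6, c7, c8}.
Among these, c4 is not an ancestor of any other common ancestor — it is the merge base.

c4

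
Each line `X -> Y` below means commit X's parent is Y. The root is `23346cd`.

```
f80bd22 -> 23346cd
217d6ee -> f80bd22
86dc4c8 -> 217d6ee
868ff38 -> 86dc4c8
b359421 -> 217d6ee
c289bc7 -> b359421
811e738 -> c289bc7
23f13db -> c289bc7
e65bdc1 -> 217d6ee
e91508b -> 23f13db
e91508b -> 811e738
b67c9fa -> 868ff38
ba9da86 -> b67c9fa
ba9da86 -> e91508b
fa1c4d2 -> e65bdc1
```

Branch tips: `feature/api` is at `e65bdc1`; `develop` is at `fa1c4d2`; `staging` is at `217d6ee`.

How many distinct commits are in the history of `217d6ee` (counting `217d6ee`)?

3

Walking parent pointers from 217d6ee: reachable set = {217d6ee, 23346cd, f80bd22}.
That is 3 commits.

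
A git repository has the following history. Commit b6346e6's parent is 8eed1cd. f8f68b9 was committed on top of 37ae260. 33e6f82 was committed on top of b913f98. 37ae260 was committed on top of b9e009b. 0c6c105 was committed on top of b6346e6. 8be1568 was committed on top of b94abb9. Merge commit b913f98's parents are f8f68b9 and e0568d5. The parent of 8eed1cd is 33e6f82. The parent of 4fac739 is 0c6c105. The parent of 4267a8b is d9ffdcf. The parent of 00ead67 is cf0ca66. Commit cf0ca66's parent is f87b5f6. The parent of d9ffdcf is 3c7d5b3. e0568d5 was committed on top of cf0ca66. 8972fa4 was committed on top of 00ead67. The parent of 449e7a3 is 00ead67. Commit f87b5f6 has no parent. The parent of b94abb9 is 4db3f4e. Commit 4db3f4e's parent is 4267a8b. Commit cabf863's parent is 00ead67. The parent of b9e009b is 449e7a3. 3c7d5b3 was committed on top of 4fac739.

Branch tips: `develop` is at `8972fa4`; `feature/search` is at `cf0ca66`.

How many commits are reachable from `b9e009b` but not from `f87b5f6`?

4

Reachable from b9e009b: {00ead67, 449e7a3, b9e009b, cf0ca66, f87b5f6}.
Reachable from f87b5f6: {f87b5f6}.
In b9e009b's history but not f87b5f6's: {00ead67, 449e7a3, b9e009b, cf0ca66} — 4 commits.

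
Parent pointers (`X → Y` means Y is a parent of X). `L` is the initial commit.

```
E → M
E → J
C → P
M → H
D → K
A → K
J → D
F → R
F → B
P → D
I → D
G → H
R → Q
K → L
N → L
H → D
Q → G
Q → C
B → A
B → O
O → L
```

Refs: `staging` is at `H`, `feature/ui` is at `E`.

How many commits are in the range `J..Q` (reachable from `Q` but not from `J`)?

Reachable from Q: {C, D, G, H, K, L, P, Q}.
Reachable from J: {D, J, K, L}.
In Q's history but not J's: {C, G, H, P, Q} — 5 commits.

5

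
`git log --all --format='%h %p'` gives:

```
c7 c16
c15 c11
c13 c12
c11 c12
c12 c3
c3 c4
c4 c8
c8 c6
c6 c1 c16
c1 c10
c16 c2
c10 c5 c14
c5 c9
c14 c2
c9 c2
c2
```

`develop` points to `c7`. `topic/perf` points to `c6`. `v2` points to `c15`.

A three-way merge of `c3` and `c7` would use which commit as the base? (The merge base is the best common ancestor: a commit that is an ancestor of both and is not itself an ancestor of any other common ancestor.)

c16

Ancestors of c3: {c1, c10, c14, c16, c2, c3, c4, c5, c6, c8, c9}.
Ancestors of c7: {c16, c2, c7}.
Common ancestors: {c16, c2}.
Among these, c16 is not an ancestor of any other common ancestor — it is the merge base.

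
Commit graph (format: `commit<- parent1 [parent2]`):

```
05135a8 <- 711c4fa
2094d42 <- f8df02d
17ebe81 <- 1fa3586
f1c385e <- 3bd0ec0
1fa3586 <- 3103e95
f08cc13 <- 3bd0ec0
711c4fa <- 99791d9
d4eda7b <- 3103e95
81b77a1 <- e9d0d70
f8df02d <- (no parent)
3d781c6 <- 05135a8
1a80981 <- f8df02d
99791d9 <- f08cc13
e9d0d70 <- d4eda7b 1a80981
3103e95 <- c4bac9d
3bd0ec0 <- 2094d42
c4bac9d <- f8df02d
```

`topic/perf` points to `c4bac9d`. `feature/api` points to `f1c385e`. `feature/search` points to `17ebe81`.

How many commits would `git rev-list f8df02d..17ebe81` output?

Reachable from 17ebe81: {17ebe81, 1fa3586, 3103e95, c4bac9d, f8df02d}.
Reachable from f8df02d: {f8df02d}.
In 17ebe81's history but not f8df02d's: {17ebe81, 1fa3586, 3103e95, c4bac9d} — 4 commits.

4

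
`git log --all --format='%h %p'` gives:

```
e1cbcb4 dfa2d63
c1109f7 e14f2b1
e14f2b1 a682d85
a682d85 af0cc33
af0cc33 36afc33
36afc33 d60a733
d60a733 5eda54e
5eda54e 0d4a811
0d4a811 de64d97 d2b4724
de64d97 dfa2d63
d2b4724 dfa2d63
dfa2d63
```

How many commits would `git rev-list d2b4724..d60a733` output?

4

Reachable from d60a733: {0d4a811, 5eda54e, d2b4724, d60a733, de64d97, dfa2d63}.
Reachable from d2b4724: {d2b4724, dfa2d63}.
In d60a733's history but not d2b4724's: {0d4a811, 5eda54e, d60a733, de64d97} — 4 commits.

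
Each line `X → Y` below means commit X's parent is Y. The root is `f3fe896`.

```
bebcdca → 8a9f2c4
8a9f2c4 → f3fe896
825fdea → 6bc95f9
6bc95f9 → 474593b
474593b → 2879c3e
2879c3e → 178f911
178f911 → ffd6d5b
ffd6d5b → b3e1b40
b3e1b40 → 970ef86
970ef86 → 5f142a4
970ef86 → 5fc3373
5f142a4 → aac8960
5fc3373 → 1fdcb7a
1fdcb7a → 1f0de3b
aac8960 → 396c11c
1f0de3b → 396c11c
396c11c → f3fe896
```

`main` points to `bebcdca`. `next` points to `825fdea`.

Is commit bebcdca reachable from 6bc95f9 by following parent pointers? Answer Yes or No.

No

Ancestors of 6bc95f9: {178f911, 1f0de3b, 1fdcb7a, 2879c3e, 396c11c, 474593b, 5f142a4, 5fc3373, 6bc95f9, 970ef86, aac8960, b3e1b40, f3fe896, ffd6d5b}.
bebcdca is not in that set, so it is not an ancestor of 6bc95f9.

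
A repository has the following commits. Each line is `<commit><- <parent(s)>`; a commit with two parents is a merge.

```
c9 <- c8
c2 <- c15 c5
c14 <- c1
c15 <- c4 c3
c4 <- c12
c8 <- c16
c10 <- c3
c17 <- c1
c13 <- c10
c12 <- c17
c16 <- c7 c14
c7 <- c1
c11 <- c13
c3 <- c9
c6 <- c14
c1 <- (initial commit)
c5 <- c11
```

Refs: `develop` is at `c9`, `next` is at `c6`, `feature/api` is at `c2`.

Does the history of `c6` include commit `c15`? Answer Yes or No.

No

Ancestors of c6: {c1, c14, c6}.
c15 is not in that set, so it is not an ancestor of c6.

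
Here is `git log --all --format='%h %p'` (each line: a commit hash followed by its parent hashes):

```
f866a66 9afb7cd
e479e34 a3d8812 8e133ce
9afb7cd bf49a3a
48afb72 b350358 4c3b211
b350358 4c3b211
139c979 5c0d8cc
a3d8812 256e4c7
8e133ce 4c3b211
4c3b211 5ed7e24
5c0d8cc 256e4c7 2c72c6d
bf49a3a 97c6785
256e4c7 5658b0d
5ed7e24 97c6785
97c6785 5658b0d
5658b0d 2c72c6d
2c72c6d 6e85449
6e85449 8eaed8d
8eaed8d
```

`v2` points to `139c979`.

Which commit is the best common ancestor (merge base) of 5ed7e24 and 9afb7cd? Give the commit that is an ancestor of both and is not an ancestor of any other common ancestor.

97c6785

Ancestors of 5ed7e24: {2c72c6d, 5658b0d, 5ed7e24, 6e85449, 8eaed8d, 97c6785}.
Ancestors of 9afb7cd: {2c72c6d, 5658b0d, 6e85449, 8eaed8d, 97c6785, 9afb7cd, bf49a3a}.
Common ancestors: {2c72c6d, 5658b0d, 6e85449, 8eaed8d, 97c6785}.
Among these, 97c6785 is not an ancestor of any other common ancestor — it is the merge base.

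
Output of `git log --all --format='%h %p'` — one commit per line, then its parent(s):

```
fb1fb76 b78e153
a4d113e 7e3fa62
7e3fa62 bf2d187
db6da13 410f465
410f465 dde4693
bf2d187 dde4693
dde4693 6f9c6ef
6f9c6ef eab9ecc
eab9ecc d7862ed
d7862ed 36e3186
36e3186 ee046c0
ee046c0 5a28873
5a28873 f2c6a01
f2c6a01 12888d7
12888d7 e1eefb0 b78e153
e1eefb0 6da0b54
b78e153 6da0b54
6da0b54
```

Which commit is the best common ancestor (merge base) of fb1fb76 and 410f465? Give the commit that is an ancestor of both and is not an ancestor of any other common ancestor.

Ancestors of fb1fb76: {6da0b54, b78e153, fb1fb76}.
Ancestors of 410f465: {12888d7, 36e3186, 410f465, 5a28873, 6da0b54, 6f9c6ef, b78e153, d7862ed, dde4693, e1eefb0, eab9ecc, ee046c0, f2c6a01}.
Common ancestors: {6da0b54, b78e153}.
Among these, b78e153 is not an ancestor of any other common ancestor — it is the merge base.

b78e153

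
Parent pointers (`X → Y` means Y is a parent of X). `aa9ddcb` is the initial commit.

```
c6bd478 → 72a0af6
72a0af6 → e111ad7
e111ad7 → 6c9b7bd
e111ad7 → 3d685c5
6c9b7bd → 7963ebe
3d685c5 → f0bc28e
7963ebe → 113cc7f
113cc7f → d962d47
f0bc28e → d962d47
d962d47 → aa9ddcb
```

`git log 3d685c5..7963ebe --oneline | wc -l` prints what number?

2

Reachable from 7963ebe: {113cc7f, 7963ebe, aa9ddcb, d962d47}.
Reachable from 3d685c5: {3d685c5, aa9ddcb, d962d47, f0bc28e}.
In 7963ebe's history but not 3d685c5's: {113cc7f, 7963ebe} — 2 commits.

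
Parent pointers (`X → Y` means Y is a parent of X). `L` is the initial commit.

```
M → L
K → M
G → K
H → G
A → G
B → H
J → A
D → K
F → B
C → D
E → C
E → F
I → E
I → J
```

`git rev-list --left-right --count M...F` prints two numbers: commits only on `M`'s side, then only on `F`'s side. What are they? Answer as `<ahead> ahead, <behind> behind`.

0 ahead, 5 behind

Reachable from M: {L, M}.
Reachable from F: {B, F, G, H, K, L, M}.
Only in M's history (ahead): {} — 0.
Only in F's history (behind): {B, F, G, H, K} — 5.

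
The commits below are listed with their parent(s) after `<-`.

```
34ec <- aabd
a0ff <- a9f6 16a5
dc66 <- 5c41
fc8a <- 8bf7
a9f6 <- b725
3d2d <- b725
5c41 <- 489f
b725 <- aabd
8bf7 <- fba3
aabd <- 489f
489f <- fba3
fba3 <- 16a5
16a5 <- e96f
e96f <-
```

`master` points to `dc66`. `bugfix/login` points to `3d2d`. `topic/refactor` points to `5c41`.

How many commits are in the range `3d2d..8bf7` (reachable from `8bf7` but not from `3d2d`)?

Reachable from 8bf7: {16a5, 8bf7, e96f, fba3}.
Reachable from 3d2d: {16a5, 3d2d, 489f, aabd, b725, e96f, fba3}.
In 8bf7's history but not 3d2d's: {8bf7} — 1 commit.

1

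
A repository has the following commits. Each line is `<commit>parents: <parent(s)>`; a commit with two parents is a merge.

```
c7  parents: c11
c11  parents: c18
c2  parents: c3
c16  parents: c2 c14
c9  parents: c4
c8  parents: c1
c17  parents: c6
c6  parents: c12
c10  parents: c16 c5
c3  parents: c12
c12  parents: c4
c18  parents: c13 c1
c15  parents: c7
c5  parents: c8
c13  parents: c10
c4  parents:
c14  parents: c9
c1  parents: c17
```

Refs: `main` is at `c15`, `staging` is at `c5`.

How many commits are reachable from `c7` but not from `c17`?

Reachable from c7: {c1, c10, c11, c12, c13, c14, c16, c17, c18, c2, c3, c4, c5, c6, c7, c8, c9}.
Reachable from c17: {c12, c17, c4, c6}.
In c7's history but not c17's: {c1, c10, c11, c13, c14, c16, c18, c2, c3, c5, c7, c8, c9} — 13 commits.

13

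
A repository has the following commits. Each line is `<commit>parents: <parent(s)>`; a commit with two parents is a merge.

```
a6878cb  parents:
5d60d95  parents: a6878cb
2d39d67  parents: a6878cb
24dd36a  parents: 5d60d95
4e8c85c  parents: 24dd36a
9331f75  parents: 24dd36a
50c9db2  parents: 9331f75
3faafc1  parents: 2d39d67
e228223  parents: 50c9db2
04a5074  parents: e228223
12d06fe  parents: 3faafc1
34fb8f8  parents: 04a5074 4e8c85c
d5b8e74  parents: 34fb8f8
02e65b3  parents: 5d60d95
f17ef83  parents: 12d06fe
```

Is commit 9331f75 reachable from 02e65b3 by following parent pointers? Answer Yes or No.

No

Ancestors of 02e65b3: {02e65b3, 5d60d95, a6878cb}.
9331f75 is not in that set, so it is not an ancestor of 02e65b3.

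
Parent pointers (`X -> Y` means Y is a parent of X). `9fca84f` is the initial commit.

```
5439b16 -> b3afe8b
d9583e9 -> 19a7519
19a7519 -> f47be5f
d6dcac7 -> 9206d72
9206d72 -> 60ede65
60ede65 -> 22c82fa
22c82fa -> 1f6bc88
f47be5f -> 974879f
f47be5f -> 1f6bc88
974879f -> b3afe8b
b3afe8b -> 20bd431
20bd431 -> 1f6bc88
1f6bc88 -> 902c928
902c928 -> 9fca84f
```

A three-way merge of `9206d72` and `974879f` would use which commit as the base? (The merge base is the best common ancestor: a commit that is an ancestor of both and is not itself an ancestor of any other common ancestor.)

1f6bc88

Ancestors of 9206d72: {1f6bc88, 22c82fa, 60ede65, 902c928, 9206d72, 9fca84f}.
Ancestors of 974879f: {1f6bc88, 20bd431, 902c928, 974879f, 9fca84f, b3afe8b}.
Common ancestors: {1f6bc88, 902c928, 9fca84f}.
Among these, 1f6bc88 is not an ancestor of any other common ancestor — it is the merge base.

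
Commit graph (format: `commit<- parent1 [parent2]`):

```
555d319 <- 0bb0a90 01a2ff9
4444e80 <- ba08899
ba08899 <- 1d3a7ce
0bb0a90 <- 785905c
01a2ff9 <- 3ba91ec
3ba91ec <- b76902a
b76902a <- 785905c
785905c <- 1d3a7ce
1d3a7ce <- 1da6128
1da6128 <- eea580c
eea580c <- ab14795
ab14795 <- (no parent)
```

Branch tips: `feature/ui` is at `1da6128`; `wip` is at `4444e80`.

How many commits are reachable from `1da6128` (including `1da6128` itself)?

Walking parent pointers from 1da6128: reachable set = {1da6128, ab14795, eea580c}.
That is 3 commits.

3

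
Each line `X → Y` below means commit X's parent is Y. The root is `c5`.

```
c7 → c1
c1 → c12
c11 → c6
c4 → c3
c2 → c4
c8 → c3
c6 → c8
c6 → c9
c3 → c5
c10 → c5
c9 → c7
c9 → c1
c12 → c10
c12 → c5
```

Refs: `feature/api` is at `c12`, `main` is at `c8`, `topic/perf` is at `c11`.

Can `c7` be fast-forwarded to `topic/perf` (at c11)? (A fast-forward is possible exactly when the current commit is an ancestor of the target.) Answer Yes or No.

Yes

A fast-forward from c7 to c11 is possible iff c7 is an ancestor of c11.
Ancestors of c11: {c1, c10, c11, c12, c3, c5, c6, c7, c8, c9}.
c7 is among them, so fast-forward is possible.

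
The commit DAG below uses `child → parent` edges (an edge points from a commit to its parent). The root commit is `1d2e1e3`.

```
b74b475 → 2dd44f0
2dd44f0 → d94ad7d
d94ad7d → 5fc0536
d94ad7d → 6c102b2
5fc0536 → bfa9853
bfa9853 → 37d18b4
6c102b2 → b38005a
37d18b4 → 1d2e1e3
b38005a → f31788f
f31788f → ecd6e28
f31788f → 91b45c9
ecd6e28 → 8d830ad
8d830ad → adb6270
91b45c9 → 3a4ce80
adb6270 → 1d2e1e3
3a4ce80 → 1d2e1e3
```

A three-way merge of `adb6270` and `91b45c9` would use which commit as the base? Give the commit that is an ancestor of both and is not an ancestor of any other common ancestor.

Ancestors of adb6270: {1d2e1e3, adb6270}.
Ancestors of 91b45c9: {1d2e1e3, 3a4ce80, 91b45c9}.
Common ancestors: {1d2e1e3}.
The only common ancestor is 1d2e1e3, so it is the merge base.

1d2e1e3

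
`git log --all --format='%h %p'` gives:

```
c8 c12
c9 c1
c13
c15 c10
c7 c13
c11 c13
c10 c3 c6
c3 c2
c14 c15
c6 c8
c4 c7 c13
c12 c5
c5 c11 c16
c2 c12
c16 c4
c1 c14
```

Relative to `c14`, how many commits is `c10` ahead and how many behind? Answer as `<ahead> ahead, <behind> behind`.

Reachable from c10: {c10, c11, c12, c13, c16, c2, c3, c4, c5, c6, c7, c8}.
Reachable from c14: {c10, c11, c12, c13, c14, c15, c16, c2, c3, c4, c5, c6, c7, c8}.
Only in c10's history (ahead): {} — 0.
Only in c14's history (behind): {c14, c15} — 2.

0 ahead, 2 behind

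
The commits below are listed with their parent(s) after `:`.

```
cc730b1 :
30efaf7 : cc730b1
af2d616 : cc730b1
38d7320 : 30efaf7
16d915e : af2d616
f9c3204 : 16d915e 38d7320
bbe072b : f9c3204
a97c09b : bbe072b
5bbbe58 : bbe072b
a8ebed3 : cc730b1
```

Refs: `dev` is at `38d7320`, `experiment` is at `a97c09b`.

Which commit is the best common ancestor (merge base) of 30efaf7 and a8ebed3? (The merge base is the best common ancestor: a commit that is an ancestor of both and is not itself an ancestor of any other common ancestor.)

cc730b1

Ancestors of 30efaf7: {30efaf7, cc730b1}.
Ancestors of a8ebed3: {a8ebed3, cc730b1}.
Common ancestors: {cc730b1}.
The only common ancestor is cc730b1, so it is the merge base.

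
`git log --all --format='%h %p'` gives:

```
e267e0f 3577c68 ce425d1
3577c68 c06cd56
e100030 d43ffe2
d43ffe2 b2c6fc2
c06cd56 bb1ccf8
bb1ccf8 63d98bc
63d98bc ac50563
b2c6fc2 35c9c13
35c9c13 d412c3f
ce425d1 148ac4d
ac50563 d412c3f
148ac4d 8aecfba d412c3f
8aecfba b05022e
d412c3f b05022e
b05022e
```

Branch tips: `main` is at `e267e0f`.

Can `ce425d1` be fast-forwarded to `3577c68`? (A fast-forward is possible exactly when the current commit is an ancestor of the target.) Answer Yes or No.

No

A fast-forward from ce425d1 to 3577c68 is possible iff ce425d1 is an ancestor of 3577c68.
Ancestors of 3577c68: {3577c68, 63d98bc, ac50563, b05022e, bb1ccf8, c06cd56, d412c3f}.
ce425d1 is not among them, so fast-forward is not possible.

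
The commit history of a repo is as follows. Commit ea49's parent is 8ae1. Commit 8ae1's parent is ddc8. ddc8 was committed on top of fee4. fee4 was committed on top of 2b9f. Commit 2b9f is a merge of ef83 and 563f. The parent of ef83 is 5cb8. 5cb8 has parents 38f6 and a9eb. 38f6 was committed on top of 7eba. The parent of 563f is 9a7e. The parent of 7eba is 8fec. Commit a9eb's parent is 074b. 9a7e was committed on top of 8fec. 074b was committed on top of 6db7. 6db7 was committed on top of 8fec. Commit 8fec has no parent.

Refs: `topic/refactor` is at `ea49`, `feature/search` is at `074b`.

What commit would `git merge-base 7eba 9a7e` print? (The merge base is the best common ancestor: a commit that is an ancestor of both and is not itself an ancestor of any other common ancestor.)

8fec

Ancestors of 7eba: {7eba, 8fec}.
Ancestors of 9a7e: {8fec, 9a7e}.
Common ancestors: {8fec}.
The only common ancestor is 8fec, so it is the merge base.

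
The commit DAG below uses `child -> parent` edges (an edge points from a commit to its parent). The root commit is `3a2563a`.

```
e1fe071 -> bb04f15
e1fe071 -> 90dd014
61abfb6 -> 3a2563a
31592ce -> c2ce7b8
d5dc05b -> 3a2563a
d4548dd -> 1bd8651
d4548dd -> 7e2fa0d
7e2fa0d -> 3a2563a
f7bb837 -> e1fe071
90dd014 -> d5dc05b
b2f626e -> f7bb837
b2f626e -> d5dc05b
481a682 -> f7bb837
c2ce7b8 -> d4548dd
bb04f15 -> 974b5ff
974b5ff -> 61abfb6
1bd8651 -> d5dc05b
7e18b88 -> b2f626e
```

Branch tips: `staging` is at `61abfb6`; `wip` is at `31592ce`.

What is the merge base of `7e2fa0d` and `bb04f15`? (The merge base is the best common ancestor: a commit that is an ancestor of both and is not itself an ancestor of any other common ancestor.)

3a2563a

Ancestors of 7e2fa0d: {3a2563a, 7e2fa0d}.
Ancestors of bb04f15: {3a2563a, 61abfb6, 974b5ff, bb04f15}.
Common ancestors: {3a2563a}.
The only common ancestor is 3a2563a, so it is the merge base.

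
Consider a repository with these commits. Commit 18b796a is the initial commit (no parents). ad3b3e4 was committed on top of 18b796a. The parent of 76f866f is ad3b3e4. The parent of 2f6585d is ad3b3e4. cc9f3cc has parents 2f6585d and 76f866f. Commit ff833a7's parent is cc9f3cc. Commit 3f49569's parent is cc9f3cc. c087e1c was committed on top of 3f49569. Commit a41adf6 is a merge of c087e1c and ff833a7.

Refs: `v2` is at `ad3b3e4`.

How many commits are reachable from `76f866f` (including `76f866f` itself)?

3

Walking parent pointers from 76f866f: reachable set = {18b796a, 76f866f, ad3b3e4}.
That is 3 commits.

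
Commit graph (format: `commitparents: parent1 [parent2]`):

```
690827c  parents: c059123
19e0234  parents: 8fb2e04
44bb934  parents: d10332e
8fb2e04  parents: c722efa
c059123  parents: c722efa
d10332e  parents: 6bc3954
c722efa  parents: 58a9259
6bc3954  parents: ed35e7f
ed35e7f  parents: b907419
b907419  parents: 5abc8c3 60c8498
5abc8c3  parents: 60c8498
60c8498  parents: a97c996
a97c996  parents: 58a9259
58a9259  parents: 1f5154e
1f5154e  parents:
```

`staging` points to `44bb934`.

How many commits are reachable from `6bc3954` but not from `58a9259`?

6

Reachable from 6bc3954: {1f5154e, 58a9259, 5abc8c3, 60c8498, 6bc3954, a97c996, b907419, ed35e7f}.
Reachable from 58a9259: {1f5154e, 58a9259}.
In 6bc3954's history but not 58a9259's: {5abc8c3, 60c8498, 6bc3954, a97c996, b907419, ed35e7f} — 6 commits.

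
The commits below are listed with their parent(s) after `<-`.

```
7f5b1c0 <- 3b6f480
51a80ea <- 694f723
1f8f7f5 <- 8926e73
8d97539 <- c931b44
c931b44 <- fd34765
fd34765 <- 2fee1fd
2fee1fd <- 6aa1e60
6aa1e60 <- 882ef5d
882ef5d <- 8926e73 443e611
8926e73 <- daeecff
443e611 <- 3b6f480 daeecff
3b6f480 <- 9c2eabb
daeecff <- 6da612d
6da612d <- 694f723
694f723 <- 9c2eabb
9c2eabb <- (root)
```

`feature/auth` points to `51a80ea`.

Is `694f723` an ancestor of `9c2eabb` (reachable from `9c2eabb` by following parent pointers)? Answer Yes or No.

No

Ancestors of 9c2eabb: {9c2eabb}.
694f723 is not in that set, so it is not an ancestor of 9c2eabb.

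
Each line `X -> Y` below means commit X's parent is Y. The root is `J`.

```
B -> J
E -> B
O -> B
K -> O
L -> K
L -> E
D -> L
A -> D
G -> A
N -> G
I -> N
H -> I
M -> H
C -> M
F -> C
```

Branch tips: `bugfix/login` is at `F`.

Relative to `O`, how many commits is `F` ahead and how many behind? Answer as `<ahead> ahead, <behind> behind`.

12 ahead, 0 behind

Reachable from F: {A, B, C, D, E, F, G, H, I, J, K, L, M, N, O}.
Reachable from O: {B, J, O}.
Only in F's history (ahead): {A, C, D, E, F, G, H, I, K, L, M, N} — 12.
Only in O's history (behind): {} — 0.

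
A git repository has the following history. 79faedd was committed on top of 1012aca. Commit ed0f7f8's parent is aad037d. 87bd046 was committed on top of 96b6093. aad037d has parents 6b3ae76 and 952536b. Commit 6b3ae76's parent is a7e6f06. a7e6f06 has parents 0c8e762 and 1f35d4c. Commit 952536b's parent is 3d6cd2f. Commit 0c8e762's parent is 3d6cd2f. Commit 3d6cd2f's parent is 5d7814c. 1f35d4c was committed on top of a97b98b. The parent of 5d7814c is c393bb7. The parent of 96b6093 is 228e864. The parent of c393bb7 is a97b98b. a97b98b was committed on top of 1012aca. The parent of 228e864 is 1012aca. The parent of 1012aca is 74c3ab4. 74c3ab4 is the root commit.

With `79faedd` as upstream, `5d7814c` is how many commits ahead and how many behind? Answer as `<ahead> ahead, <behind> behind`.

Reachable from 5d7814c: {1012aca, 5d7814c, 74c3ab4, a97b98b, c393bb7}.
Reachable from 79faedd: {1012aca, 74c3ab4, 79faedd}.
Only in 5d7814c's history (ahead): {5d7814c, a97b98b, c393bb7} — 3.
Only in 79faedd's history (behind): {79faedd} — 1.

3 ahead, 1 behind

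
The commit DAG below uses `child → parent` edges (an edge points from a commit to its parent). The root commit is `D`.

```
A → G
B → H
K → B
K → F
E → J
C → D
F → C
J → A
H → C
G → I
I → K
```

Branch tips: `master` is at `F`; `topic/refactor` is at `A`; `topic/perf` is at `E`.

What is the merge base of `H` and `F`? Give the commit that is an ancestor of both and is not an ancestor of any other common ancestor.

Ancestors of H: {C, D, H}.
Ancestors of F: {C, D, F}.
Common ancestors: {C, D}.
Among these, C is not an ancestor of any other common ancestor — it is the merge base.

C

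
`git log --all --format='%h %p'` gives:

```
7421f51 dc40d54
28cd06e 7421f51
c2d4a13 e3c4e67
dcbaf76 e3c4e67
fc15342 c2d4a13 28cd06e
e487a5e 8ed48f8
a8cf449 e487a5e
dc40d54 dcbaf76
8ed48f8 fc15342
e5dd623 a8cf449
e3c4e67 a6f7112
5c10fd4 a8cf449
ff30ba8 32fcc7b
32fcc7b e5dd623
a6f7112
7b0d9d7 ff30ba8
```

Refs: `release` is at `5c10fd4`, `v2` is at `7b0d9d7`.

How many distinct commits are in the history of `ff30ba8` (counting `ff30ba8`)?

14

Walking parent pointers from ff30ba8: reachable set = {28cd06e, 32fcc7b, 7421f51, 8ed48f8, a6f7112, a8cf449, c2d4a13, dc40d54, dcbaf76, e3c4e67, e487a5e, e5dd623, fc15342, ff30ba8}.
That is 14 commits.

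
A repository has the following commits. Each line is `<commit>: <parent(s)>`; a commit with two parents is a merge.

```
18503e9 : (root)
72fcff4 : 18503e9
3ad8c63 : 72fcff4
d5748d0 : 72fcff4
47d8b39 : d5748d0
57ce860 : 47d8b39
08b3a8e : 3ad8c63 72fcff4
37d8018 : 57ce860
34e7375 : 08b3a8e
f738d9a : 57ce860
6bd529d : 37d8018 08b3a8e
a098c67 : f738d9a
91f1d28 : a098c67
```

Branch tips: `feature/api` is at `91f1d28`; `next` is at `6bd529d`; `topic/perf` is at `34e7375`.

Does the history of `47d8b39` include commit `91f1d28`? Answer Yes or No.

No

Ancestors of 47d8b39: {18503e9, 47d8b39, 72fcff4, d5748d0}.
91f1d28 is not in that set, so it is not an ancestor of 47d8b39.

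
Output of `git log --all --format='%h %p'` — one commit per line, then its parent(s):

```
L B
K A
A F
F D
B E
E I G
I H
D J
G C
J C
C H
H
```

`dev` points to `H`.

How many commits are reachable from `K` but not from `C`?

5

Reachable from K: {A, C, D, F, H, J, K}.
Reachable from C: {C, H}.
In K's history but not C's: {A, D, F, J, K} — 5 commits.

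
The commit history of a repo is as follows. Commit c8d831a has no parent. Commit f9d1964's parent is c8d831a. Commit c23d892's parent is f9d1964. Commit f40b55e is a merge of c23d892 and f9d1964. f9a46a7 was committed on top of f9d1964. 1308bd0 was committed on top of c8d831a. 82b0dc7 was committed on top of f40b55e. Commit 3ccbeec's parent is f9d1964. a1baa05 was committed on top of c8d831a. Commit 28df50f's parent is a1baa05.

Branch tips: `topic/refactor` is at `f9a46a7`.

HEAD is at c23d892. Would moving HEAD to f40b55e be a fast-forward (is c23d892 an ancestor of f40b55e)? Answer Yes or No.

A fast-forward from c23d892 to f40b55e is possible iff c23d892 is an ancestor of f40b55e.
Ancestors of f40b55e: {c23d892, c8d831a, f40b55e, f9d1964}.
c23d892 is among them, so fast-forward is possible.

Yes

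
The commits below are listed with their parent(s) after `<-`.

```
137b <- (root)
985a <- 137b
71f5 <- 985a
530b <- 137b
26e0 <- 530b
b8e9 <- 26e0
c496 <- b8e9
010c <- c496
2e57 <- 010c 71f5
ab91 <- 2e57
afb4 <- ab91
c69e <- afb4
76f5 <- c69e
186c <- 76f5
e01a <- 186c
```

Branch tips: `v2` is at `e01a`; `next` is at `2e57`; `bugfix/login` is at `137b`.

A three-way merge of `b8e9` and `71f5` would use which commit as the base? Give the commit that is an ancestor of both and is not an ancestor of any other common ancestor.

Ancestors of b8e9: {137b, 26e0, 530b, b8e9}.
Ancestors of 71f5: {137b, 71f5, 985a}.
Common ancestors: {137b}.
The only common ancestor is 137b, so it is the merge base.

137b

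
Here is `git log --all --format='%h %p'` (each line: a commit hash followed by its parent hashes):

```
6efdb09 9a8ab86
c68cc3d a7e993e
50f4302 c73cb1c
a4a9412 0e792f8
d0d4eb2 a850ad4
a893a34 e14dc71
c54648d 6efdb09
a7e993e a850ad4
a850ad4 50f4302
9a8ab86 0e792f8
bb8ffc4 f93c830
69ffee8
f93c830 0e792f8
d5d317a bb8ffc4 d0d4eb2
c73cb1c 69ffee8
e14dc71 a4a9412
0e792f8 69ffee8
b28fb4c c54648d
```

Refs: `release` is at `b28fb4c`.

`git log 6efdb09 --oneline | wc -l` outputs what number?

Walking parent pointers from 6efdb09: reachable set = {0e792f8, 69ffee8, 6efdb09, 9a8ab86}.
That is 4 commits.

4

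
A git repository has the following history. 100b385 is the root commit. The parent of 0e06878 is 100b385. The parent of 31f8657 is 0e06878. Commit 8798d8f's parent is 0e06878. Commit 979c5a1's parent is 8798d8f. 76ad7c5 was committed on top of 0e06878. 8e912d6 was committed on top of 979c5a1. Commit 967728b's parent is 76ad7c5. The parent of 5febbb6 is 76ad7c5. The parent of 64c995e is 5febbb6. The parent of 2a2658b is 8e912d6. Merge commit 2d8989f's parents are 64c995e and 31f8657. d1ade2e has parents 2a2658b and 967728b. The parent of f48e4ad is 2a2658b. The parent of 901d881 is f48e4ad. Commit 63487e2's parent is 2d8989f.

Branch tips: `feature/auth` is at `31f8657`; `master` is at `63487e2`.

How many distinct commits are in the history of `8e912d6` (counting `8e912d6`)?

5

Walking parent pointers from 8e912d6: reachable set = {0e06878, 100b385, 8798d8f, 8e912d6, 979c5a1}.
That is 5 commits.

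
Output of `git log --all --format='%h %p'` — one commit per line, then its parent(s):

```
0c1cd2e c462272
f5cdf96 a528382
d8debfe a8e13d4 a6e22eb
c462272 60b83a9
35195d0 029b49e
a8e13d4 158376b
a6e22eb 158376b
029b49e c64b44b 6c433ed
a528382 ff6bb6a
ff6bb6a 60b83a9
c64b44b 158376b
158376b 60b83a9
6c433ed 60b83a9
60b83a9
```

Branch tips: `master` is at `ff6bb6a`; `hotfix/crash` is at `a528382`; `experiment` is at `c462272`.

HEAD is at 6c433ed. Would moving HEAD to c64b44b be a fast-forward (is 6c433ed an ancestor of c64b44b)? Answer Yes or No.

No

A fast-forward from 6c433ed to c64b44b is possible iff 6c433ed is an ancestor of c64b44b.
Ancestors of c64b44b: {158376b, 60b83a9, c64b44b}.
6c433ed is not among them, so fast-forward is not possible.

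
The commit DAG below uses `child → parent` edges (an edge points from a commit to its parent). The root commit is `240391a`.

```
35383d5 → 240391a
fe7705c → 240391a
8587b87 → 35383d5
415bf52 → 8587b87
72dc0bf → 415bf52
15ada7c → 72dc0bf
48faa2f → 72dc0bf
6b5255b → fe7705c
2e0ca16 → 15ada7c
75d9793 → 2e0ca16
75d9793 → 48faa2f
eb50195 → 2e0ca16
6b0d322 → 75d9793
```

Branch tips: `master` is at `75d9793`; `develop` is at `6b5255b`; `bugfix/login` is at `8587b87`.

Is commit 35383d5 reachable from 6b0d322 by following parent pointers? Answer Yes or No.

Yes

Ancestors of 6b0d322 (commits reachable by following parents): {15ada7c, 240391a, 2e0ca16, 35383d5, 415bf52, 48faa2f, 6b0d322, 72dc0bf, 75d9793, 8587b87}.
35383d5 is in that set, so it is an ancestor of 6b0d322.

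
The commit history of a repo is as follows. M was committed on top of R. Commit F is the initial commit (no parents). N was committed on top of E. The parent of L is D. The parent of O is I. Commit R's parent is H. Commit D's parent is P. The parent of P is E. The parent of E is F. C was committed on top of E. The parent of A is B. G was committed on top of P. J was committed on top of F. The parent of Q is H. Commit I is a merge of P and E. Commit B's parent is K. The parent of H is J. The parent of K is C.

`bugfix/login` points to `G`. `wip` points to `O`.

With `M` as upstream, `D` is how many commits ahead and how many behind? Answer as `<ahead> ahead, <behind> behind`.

3 ahead, 4 behind

Reachable from D: {D, E, F, P}.
Reachable from M: {F, H, J, M, R}.
Only in D's history (ahead): {D, E, P} — 3.
Only in M's history (behind): {H, J, M, R} — 4.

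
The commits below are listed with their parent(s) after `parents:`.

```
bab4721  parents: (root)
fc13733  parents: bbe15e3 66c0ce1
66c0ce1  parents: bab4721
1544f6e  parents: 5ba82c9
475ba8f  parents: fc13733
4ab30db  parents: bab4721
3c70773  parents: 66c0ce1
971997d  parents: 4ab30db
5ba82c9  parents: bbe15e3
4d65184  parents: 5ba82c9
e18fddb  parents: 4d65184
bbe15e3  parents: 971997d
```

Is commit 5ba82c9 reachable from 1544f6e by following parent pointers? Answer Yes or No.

Ancestors of 1544f6e (commits reachable by following parents): {1544f6e, 4ab30db, 5ba82c9, 971997d, bab4721, bbe15e3}.
5ba82c9 is in that set, so it is an ancestor of 1544f6e.

Yes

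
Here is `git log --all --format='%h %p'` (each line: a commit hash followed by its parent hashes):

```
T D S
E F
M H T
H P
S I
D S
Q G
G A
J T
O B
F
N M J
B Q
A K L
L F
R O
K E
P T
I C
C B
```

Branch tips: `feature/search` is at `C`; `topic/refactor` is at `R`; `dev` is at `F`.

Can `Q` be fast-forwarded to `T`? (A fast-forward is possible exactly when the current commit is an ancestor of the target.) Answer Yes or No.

A fast-forward from Q to T is possible iff Q is an ancestor of T.
Ancestors of T: {A, B, C, D, E, F, G, I, K, L, Q, S, T}.
Q is among them, so fast-forward is possible.

Yes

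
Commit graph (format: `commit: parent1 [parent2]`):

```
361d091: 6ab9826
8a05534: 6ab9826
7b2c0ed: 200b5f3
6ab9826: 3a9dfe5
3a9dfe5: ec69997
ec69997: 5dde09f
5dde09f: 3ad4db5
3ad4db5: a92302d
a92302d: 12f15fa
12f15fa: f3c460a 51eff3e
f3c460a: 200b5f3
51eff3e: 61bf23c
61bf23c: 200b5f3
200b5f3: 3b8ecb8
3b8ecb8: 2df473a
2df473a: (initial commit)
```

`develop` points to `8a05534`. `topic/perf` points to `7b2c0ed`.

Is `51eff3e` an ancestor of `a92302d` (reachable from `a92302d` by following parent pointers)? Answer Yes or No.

Yes

Ancestors of a92302d (commits reachable by following parents): {12f15fa, 200b5f3, 2df473a, 3b8ecb8, 51eff3e, 61bf23c, a92302d, f3c460a}.
51eff3e is in that set, so it is an ancestor of a92302d.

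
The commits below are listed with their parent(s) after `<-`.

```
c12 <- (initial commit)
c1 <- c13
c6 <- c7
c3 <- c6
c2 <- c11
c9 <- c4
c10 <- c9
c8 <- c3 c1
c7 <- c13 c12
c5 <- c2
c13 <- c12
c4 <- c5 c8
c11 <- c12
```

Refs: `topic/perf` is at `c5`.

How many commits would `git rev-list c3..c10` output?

8

Reachable from c10: {c1, c10, c11, c12, c13, c2, c3, c4, c5, c6, c7, c8, c9}.
Reachable from c3: {c12, c13, c3, c6, c7}.
In c10's history but not c3's: {c1, c10, c11, c2, c4, c5, c8, c9} — 8 commits.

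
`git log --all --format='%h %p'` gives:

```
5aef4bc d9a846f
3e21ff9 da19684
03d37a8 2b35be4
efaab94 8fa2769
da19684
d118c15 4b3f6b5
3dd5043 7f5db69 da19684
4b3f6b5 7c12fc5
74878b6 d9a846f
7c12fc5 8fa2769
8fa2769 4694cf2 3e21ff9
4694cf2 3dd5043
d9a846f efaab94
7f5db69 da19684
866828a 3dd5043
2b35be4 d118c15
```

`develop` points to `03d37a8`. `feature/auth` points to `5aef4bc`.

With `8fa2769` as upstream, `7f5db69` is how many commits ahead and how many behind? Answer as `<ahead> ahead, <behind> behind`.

Reachable from 7f5db69: {7f5db69, da19684}.
Reachable from 8fa2769: {3dd5043, 3e21ff9, 4694cf2, 7f5db69, 8fa2769, da19684}.
Only in 7f5db69's history (ahead): {} — 0.
Only in 8fa2769's history (behind): {3dd5043, 3e21ff9, 4694cf2, 8fa2769} — 4.

0 ahead, 4 behind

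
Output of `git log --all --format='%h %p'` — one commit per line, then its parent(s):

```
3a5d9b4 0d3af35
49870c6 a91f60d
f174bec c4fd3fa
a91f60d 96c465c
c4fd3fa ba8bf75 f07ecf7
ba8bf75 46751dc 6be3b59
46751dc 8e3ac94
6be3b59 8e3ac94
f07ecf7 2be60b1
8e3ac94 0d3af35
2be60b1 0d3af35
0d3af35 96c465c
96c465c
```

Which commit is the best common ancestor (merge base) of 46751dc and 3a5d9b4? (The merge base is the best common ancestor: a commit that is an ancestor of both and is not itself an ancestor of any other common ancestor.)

0d3af35

Ancestors of 46751dc: {0d3af35, 46751dc, 8e3ac94, 96c465c}.
Ancestors of 3a5d9b4: {0d3af35, 3a5d9b4, 96c465c}.
Common ancestors: {0d3af35, 96c465c}.
Among these, 0d3af35 is not an ancestor of any other common ancestor — it is the merge base.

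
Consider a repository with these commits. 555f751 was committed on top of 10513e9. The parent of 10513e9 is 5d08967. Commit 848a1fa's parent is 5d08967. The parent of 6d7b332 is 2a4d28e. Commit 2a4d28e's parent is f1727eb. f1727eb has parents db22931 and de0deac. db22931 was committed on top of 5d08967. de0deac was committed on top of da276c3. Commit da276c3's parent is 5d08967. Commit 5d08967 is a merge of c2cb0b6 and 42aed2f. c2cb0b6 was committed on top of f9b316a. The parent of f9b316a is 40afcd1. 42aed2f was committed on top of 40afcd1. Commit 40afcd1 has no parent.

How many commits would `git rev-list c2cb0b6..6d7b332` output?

8

Reachable from 6d7b332: {2a4d28e, 40afcd1, 42aed2f, 5d08967, 6d7b332, c2cb0b6, da276c3, db22931, de0deac, f1727eb, f9b316a}.
Reachable from c2cb0b6: {40afcd1, c2cb0b6, f9b316a}.
In 6d7b332's history but not c2cb0b6's: {2a4d28e, 42aed2f, 5d08967, 6d7b332, da276c3, db22931, de0deac, f1727eb} — 8 commits.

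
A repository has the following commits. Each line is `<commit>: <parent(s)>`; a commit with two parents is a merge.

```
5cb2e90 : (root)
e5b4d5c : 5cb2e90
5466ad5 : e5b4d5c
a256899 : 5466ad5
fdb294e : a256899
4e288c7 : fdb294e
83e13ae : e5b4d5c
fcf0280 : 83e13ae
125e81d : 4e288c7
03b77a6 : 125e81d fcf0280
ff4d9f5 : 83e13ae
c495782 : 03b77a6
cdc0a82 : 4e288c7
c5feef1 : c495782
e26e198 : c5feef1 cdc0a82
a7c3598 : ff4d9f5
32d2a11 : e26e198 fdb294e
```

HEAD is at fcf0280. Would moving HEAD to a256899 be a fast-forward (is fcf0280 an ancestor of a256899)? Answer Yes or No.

A fast-forward from fcf0280 to a256899 is possible iff fcf0280 is an ancestor of a256899.
Ancestors of a256899: {5466ad5, 5cb2e90, a256899, e5b4d5c}.
fcf0280 is not among them, so fast-forward is not possible.

No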